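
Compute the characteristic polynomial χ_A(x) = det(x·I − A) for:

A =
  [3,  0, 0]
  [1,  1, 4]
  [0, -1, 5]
x^3 - 9*x^2 + 27*x - 27

Expanding det(x·I − A) (e.g. by cofactor expansion or by noting that A is similar to its Jordan form J, which has the same characteristic polynomial as A) gives
  χ_A(x) = x^3 - 9*x^2 + 27*x - 27
which factors as (x - 3)^3. The eigenvalues (with algebraic multiplicities) are λ = 3 with multiplicity 3.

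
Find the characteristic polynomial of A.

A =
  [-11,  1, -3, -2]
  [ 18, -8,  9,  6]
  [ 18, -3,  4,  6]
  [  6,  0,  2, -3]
x^4 + 18*x^3 + 120*x^2 + 350*x + 375

Expanding det(x·I − A) (e.g. by cofactor expansion or by noting that A is similar to its Jordan form J, which has the same characteristic polynomial as A) gives
  χ_A(x) = x^4 + 18*x^3 + 120*x^2 + 350*x + 375
which factors as (x + 3)*(x + 5)^3. The eigenvalues (with algebraic multiplicities) are λ = -5 with multiplicity 3, λ = -3 with multiplicity 1.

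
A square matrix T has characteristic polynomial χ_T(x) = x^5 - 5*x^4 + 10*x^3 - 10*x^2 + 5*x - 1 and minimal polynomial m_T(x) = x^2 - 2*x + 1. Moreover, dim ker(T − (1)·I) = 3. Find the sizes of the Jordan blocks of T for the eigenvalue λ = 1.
Block sizes for λ = 1: [2, 2, 1]

Step 1 — from the characteristic polynomial, algebraic multiplicity of λ = 1 is 5. From dim ker(T − (1)·I) = 3, there are exactly 3 Jordan blocks for λ = 1.
Step 2 — from the minimal polynomial, the factor (x − 1)^2 tells us the largest block for λ = 1 has size 2.
Step 3 — with total size 5, 3 blocks, and largest block 2, the block sizes (in nonincreasing order) are [2, 2, 1].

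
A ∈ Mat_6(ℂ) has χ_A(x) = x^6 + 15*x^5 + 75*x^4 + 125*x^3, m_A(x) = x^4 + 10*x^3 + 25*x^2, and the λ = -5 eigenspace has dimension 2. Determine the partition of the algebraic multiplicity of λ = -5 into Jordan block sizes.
Block sizes for λ = -5: [2, 1]

Step 1 — from the characteristic polynomial, algebraic multiplicity of λ = -5 is 3. From dim ker(A − (-5)·I) = 2, there are exactly 2 Jordan blocks for λ = -5.
Step 2 — from the minimal polynomial, the factor (x + 5)^2 tells us the largest block for λ = -5 has size 2.
Step 3 — with total size 3, 2 blocks, and largest block 2, the block sizes (in nonincreasing order) are [2, 1].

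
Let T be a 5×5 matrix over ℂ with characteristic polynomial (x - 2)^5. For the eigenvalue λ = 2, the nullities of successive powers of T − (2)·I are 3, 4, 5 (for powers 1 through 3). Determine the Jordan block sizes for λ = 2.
Block sizes for λ = 2: [3, 1, 1]

From the dimensions of kernels of powers, the number of Jordan blocks of size at least j is d_j − d_{j−1} where d_j = dim ker(N^j) (with d_0 = 0). Computing the differences gives [3, 1, 1].
The number of blocks of size exactly k is (#blocks of size ≥ k) − (#blocks of size ≥ k + 1), so the partition is: 2 block(s) of size 1, 1 block(s) of size 3.
In nonincreasing order the block sizes are [3, 1, 1].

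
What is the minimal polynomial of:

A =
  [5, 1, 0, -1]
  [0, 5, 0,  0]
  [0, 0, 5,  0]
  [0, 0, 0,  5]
x^2 - 10*x + 25

The characteristic polynomial is χ_A(x) = (x - 5)^4, so the eigenvalues are known. The minimal polynomial is
  m_A(x) = Π_λ (x − λ)^{k_λ}
where k_λ is the size of the *largest* Jordan block for λ (equivalently, the smallest k with (A − λI)^k v = 0 for every generalised eigenvector v of λ).

  λ = 5: largest Jordan block has size 2, contributing (x − 5)^2

So m_A(x) = (x - 5)^2 = x^2 - 10*x + 25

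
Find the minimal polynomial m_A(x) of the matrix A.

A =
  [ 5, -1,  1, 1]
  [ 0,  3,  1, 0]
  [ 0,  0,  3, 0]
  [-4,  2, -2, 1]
x^3 - 9*x^2 + 27*x - 27

The characteristic polynomial is χ_A(x) = (x - 3)^4, so the eigenvalues are known. The minimal polynomial is
  m_A(x) = Π_λ (x − λ)^{k_λ}
where k_λ is the size of the *largest* Jordan block for λ (equivalently, the smallest k with (A − λI)^k v = 0 for every generalised eigenvector v of λ).

  λ = 3: largest Jordan block has size 3, contributing (x − 3)^3

So m_A(x) = (x - 3)^3 = x^3 - 9*x^2 + 27*x - 27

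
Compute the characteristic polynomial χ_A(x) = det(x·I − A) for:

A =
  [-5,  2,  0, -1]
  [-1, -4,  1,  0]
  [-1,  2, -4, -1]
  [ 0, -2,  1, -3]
x^4 + 16*x^3 + 96*x^2 + 256*x + 256

Expanding det(x·I − A) (e.g. by cofactor expansion or by noting that A is similar to its Jordan form J, which has the same characteristic polynomial as A) gives
  χ_A(x) = x^4 + 16*x^3 + 96*x^2 + 256*x + 256
which factors as (x + 4)^4. The eigenvalues (with algebraic multiplicities) are λ = -4 with multiplicity 4.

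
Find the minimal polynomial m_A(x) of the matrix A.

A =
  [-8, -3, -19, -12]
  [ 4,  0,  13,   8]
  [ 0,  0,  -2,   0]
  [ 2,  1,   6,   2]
x^3 + 6*x^2 + 12*x + 8

The characteristic polynomial is χ_A(x) = (x + 2)^4, so the eigenvalues are known. The minimal polynomial is
  m_A(x) = Π_λ (x − λ)^{k_λ}
where k_λ is the size of the *largest* Jordan block for λ (equivalently, the smallest k with (A − λI)^k v = 0 for every generalised eigenvector v of λ).

  λ = -2: largest Jordan block has size 3, contributing (x + 2)^3

So m_A(x) = (x + 2)^3 = x^3 + 6*x^2 + 12*x + 8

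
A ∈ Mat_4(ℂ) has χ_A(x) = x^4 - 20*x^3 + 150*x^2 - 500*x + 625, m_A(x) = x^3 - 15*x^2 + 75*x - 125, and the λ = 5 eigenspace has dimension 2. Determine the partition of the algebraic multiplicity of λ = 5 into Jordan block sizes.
Block sizes for λ = 5: [3, 1]

Step 1 — from the characteristic polynomial, algebraic multiplicity of λ = 5 is 4. From dim ker(A − (5)·I) = 2, there are exactly 2 Jordan blocks for λ = 5.
Step 2 — from the minimal polynomial, the factor (x − 5)^3 tells us the largest block for λ = 5 has size 3.
Step 3 — with total size 4, 2 blocks, and largest block 3, the block sizes (in nonincreasing order) are [3, 1].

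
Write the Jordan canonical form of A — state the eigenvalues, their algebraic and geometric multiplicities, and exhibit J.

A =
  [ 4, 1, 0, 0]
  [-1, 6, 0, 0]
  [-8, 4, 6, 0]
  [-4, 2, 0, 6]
J_2(5) ⊕ J_1(6) ⊕ J_1(6)

The characteristic polynomial is
  det(x·I − A) = x^4 - 22*x^3 + 181*x^2 - 660*x + 900 = (x - 6)^2*(x - 5)^2

Eigenvalues and multiplicities (the geometric multiplicity of λ is n − rank(A − λI), which equals the number of Jordan blocks for λ):
  λ = 5: algebraic multiplicity = 2, geometric multiplicity = 1
  λ = 6: algebraic multiplicity = 2, geometric multiplicity = 2

Determining the block sizes for each eigenvalue:
  λ = 5: one block (gm = 1), so the single block has size am = 2 → block sizes [2]
  λ = 6: gm = am = 2, so every block has size 1 → block sizes [1, 1]

Assembling the blocks gives a Jordan form
J =
  [5, 1, 0, 0]
  [0, 5, 0, 0]
  [0, 0, 6, 0]
  [0, 0, 0, 6]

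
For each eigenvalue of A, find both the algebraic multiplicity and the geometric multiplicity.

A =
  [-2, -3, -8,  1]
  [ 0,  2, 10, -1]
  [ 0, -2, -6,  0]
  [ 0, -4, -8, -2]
λ = -2: alg = 4, geom = 2

Step 1 — factor the characteristic polynomial to read off the algebraic multiplicities:
  χ_A(x) = (x + 2)^4

Step 2 — compute geometric multiplicities via the rank-nullity identity g(λ) = n − rank(A − λI):
  rank(A − (-2)·I) = 2, so dim ker(A − (-2)·I) = n − 2 = 2

Summary:
  λ = -2: algebraic multiplicity = 4, geometric multiplicity = 2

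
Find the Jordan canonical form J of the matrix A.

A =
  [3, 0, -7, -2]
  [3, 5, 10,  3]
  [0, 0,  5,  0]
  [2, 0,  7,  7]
J_2(5) ⊕ J_2(5)

The characteristic polynomial is
  det(x·I − A) = x^4 - 20*x^3 + 150*x^2 - 500*x + 625 = (x - 5)^4

Eigenvalues and multiplicities (the geometric multiplicity of λ is n − rank(A − λI), which equals the number of Jordan blocks for λ):
  λ = 5: algebraic multiplicity = 4, geometric multiplicity = 2

Determining the block sizes for each eigenvalue:
  λ = 5: with am = 4 and gm = 2, the partition is not yet determined (e.g. several partitions of 4 into 2 parts exist). Let N = A − (5)·I. Computing rank(N^1) = 2, rank(N^2) = 0; the number of blocks of size ≥ j is rank(N^{j−1}) − rank(N^j), giving [2, 2]. So we have 2 block(s) of size 2 → block sizes [2, 2]

Assembling the blocks gives a Jordan form
J =
  [5, 1, 0, 0]
  [0, 5, 0, 0]
  [0, 0, 5, 1]
  [0, 0, 0, 5]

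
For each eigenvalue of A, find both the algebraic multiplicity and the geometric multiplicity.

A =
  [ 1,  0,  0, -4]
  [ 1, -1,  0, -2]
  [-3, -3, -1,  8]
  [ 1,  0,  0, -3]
λ = -1: alg = 4, geom = 2

Step 1 — factor the characteristic polynomial to read off the algebraic multiplicities:
  χ_A(x) = (x + 1)^4

Step 2 — compute geometric multiplicities via the rank-nullity identity g(λ) = n − rank(A − λI):
  rank(A − (-1)·I) = 2, so dim ker(A − (-1)·I) = n − 2 = 2

Summary:
  λ = -1: algebraic multiplicity = 4, geometric multiplicity = 2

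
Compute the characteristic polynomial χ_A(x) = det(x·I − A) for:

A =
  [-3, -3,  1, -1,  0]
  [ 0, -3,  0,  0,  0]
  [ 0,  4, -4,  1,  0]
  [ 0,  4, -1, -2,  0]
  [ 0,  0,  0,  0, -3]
x^5 + 15*x^4 + 90*x^3 + 270*x^2 + 405*x + 243

Expanding det(x·I − A) (e.g. by cofactor expansion or by noting that A is similar to its Jordan form J, which has the same characteristic polynomial as A) gives
  χ_A(x) = x^5 + 15*x^4 + 90*x^3 + 270*x^2 + 405*x + 243
which factors as (x + 3)^5. The eigenvalues (with algebraic multiplicities) are λ = -3 with multiplicity 5.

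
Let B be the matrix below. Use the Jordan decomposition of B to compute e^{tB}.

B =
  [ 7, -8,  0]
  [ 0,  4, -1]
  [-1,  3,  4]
e^{tB} =
  [2*t^2*exp(5*t) + 2*t*exp(5*t) + exp(5*t), -4*t^2*exp(5*t) - 8*t*exp(5*t), 4*t^2*exp(5*t)]
  [t^2*exp(5*t)/2, -t^2*exp(5*t) - t*exp(5*t) + exp(5*t), t^2*exp(5*t) - t*exp(5*t)]
  [-t^2*exp(5*t)/2 - t*exp(5*t), t^2*exp(5*t) + 3*t*exp(5*t), -t^2*exp(5*t) - t*exp(5*t) + exp(5*t)]

Strategy: write B = P · J · P⁻¹ where J is a Jordan canonical form, so e^{tB} = P · e^{tJ} · P⁻¹, and e^{tJ} can be computed block-by-block.

B has Jordan form
J =
  [5, 1, 0]
  [0, 5, 1]
  [0, 0, 5]
(up to reordering of blocks).

Per-block formulas:
  For a 3×3 Jordan block J_3(5): exp(t · J_3(5)) = e^(5t)·(I + t·N + (t^2/2)·N^2), where N is the 3×3 nilpotent shift.

After assembling e^{tJ} and conjugating by P, we get:

e^{tB} =
  [2*t^2*exp(5*t) + 2*t*exp(5*t) + exp(5*t), -4*t^2*exp(5*t) - 8*t*exp(5*t), 4*t^2*exp(5*t)]
  [t^2*exp(5*t)/2, -t^2*exp(5*t) - t*exp(5*t) + exp(5*t), t^2*exp(5*t) - t*exp(5*t)]
  [-t^2*exp(5*t)/2 - t*exp(5*t), t^2*exp(5*t) + 3*t*exp(5*t), -t^2*exp(5*t) - t*exp(5*t) + exp(5*t)]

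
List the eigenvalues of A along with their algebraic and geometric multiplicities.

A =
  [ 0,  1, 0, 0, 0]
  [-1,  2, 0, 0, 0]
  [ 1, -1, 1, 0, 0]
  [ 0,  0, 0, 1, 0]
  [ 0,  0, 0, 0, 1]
λ = 1: alg = 5, geom = 4

Step 1 — factor the characteristic polynomial to read off the algebraic multiplicities:
  χ_A(x) = (x - 1)^5

Step 2 — compute geometric multiplicities via the rank-nullity identity g(λ) = n − rank(A − λI):
  rank(A − (1)·I) = 1, so dim ker(A − (1)·I) = n − 1 = 4

Summary:
  λ = 1: algebraic multiplicity = 5, geometric multiplicity = 4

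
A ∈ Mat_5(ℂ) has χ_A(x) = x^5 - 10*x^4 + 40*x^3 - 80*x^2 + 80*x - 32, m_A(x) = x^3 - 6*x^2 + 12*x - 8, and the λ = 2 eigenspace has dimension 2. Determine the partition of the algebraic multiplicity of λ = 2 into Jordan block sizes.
Block sizes for λ = 2: [3, 2]

Step 1 — from the characteristic polynomial, algebraic multiplicity of λ = 2 is 5. From dim ker(A − (2)·I) = 2, there are exactly 2 Jordan blocks for λ = 2.
Step 2 — from the minimal polynomial, the factor (x − 2)^3 tells us the largest block for λ = 2 has size 3.
Step 3 — with total size 5, 2 blocks, and largest block 3, the block sizes (in nonincreasing order) are [3, 2].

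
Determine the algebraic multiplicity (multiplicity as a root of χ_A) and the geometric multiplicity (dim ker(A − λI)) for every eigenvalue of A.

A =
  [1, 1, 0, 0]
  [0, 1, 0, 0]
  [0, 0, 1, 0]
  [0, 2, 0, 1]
λ = 1: alg = 4, geom = 3

Step 1 — factor the characteristic polynomial to read off the algebraic multiplicities:
  χ_A(x) = (x - 1)^4

Step 2 — compute geometric multiplicities via the rank-nullity identity g(λ) = n − rank(A − λI):
  rank(A − (1)·I) = 1, so dim ker(A − (1)·I) = n − 1 = 3

Summary:
  λ = 1: algebraic multiplicity = 4, geometric multiplicity = 3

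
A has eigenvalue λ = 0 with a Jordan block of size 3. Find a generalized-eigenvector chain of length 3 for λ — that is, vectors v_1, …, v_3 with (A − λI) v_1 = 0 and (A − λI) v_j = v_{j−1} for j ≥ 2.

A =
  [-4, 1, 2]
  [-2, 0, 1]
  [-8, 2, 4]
A Jordan chain for λ = 0 of length 3:
v_1 = (-2, 0, -4)ᵀ
v_2 = (-4, -2, -8)ᵀ
v_3 = (1, 0, 0)ᵀ

Let N = A − (0)·I. We want v_3 with N^3 v_3 = 0 but N^2 v_3 ≠ 0; then v_{j-1} := N · v_j for j = 3, …, 2.

Pick v_3 = (1, 0, 0)ᵀ.
Then v_2 = N · v_3 = (-4, -2, -8)ᵀ.
Then v_1 = N · v_2 = (-2, 0, -4)ᵀ.

Sanity check: (A − (0)·I) v_1 = (0, 0, 0)ᵀ = 0. ✓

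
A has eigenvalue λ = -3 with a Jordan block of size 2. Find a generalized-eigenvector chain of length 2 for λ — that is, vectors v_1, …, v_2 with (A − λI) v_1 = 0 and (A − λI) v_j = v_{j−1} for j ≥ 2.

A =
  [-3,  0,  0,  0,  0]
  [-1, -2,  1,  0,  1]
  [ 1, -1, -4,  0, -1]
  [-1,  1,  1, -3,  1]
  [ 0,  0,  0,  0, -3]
A Jordan chain for λ = -3 of length 2:
v_1 = (0, -1, 1, -1, 0)ᵀ
v_2 = (1, 0, 0, 0, 0)ᵀ

Let N = A − (-3)·I. We want v_2 with N^2 v_2 = 0 but N^1 v_2 ≠ 0; then v_{j-1} := N · v_j for j = 2, …, 2.

Pick v_2 = (1, 0, 0, 0, 0)ᵀ.
Then v_1 = N · v_2 = (0, -1, 1, -1, 0)ᵀ.

Sanity check: (A − (-3)·I) v_1 = (0, 0, 0, 0, 0)ᵀ = 0. ✓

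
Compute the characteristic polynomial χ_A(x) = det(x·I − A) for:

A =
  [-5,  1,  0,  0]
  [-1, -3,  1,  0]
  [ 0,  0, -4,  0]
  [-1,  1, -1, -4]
x^4 + 16*x^3 + 96*x^2 + 256*x + 256

Expanding det(x·I − A) (e.g. by cofactor expansion or by noting that A is similar to its Jordan form J, which has the same characteristic polynomial as A) gives
  χ_A(x) = x^4 + 16*x^3 + 96*x^2 + 256*x + 256
which factors as (x + 4)^4. The eigenvalues (with algebraic multiplicities) are λ = -4 with multiplicity 4.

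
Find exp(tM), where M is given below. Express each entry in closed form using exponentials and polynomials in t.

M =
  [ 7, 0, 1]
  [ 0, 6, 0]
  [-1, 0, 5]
e^{tM} =
  [t*exp(6*t) + exp(6*t), 0, t*exp(6*t)]
  [0, exp(6*t), 0]
  [-t*exp(6*t), 0, -t*exp(6*t) + exp(6*t)]

Strategy: write M = P · J · P⁻¹ where J is a Jordan canonical form, so e^{tM} = P · e^{tJ} · P⁻¹, and e^{tJ} can be computed block-by-block.

M has Jordan form
J =
  [6, 1, 0]
  [0, 6, 0]
  [0, 0, 6]
(up to reordering of blocks).

Per-block formulas:
  For a 1×1 block at λ = 6: exp(t · [6]) = [e^(6t)].
  For a 2×2 Jordan block J_2(6): exp(t · J_2(6)) = e^(6t)·(I + t·N), where N is the 2×2 nilpotent shift.

After assembling e^{tJ} and conjugating by P, we get:

e^{tM} =
  [t*exp(6*t) + exp(6*t), 0, t*exp(6*t)]
  [0, exp(6*t), 0]
  [-t*exp(6*t), 0, -t*exp(6*t) + exp(6*t)]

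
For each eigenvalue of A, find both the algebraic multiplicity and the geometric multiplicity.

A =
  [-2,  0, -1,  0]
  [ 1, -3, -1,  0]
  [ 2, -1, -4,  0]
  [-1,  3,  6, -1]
λ = -3: alg = 3, geom = 1; λ = -1: alg = 1, geom = 1

Step 1 — factor the characteristic polynomial to read off the algebraic multiplicities:
  χ_A(x) = (x + 1)*(x + 3)^3

Step 2 — compute geometric multiplicities via the rank-nullity identity g(λ) = n − rank(A − λI):
  rank(A − (-3)·I) = 3, so dim ker(A − (-3)·I) = n − 3 = 1
  rank(A − (-1)·I) = 3, so dim ker(A − (-1)·I) = n − 3 = 1

Summary:
  λ = -3: algebraic multiplicity = 3, geometric multiplicity = 1
  λ = -1: algebraic multiplicity = 1, geometric multiplicity = 1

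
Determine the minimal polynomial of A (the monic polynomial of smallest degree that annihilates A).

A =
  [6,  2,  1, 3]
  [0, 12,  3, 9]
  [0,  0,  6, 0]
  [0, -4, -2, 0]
x^2 - 12*x + 36

The characteristic polynomial is χ_A(x) = (x - 6)^4, so the eigenvalues are known. The minimal polynomial is
  m_A(x) = Π_λ (x − λ)^{k_λ}
where k_λ is the size of the *largest* Jordan block for λ (equivalently, the smallest k with (A − λI)^k v = 0 for every generalised eigenvector v of λ).

  λ = 6: largest Jordan block has size 2, contributing (x − 6)^2

So m_A(x) = (x - 6)^2 = x^2 - 12*x + 36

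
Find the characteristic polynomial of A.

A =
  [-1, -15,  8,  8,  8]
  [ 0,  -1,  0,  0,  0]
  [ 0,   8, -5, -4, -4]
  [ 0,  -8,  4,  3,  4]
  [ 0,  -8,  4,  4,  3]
x^5 + x^4 - 6*x^3 - 14*x^2 - 11*x - 3

Expanding det(x·I − A) (e.g. by cofactor expansion or by noting that A is similar to its Jordan form J, which has the same characteristic polynomial as A) gives
  χ_A(x) = x^5 + x^4 - 6*x^3 - 14*x^2 - 11*x - 3
which factors as (x - 3)*(x + 1)^4. The eigenvalues (with algebraic multiplicities) are λ = -1 with multiplicity 4, λ = 3 with multiplicity 1.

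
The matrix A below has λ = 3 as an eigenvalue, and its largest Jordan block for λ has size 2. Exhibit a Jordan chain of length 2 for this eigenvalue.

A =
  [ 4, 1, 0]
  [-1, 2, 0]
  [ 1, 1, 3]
A Jordan chain for λ = 3 of length 2:
v_1 = (1, -1, 1)ᵀ
v_2 = (1, 0, 0)ᵀ

Let N = A − (3)·I. We want v_2 with N^2 v_2 = 0 but N^1 v_2 ≠ 0; then v_{j-1} := N · v_j for j = 2, …, 2.

Pick v_2 = (1, 0, 0)ᵀ.
Then v_1 = N · v_2 = (1, -1, 1)ᵀ.

Sanity check: (A − (3)·I) v_1 = (0, 0, 0)ᵀ = 0. ✓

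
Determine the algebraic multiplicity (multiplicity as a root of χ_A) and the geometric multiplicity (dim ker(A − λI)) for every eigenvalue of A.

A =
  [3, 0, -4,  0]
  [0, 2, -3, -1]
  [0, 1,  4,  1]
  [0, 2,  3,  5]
λ = 3: alg = 2, geom = 2; λ = 4: alg = 2, geom = 1

Step 1 — factor the characteristic polynomial to read off the algebraic multiplicities:
  χ_A(x) = (x - 4)^2*(x - 3)^2

Step 2 — compute geometric multiplicities via the rank-nullity identity g(λ) = n − rank(A − λI):
  rank(A − (3)·I) = 2, so dim ker(A − (3)·I) = n − 2 = 2
  rank(A − (4)·I) = 3, so dim ker(A − (4)·I) = n − 3 = 1

Summary:
  λ = 3: algebraic multiplicity = 2, geometric multiplicity = 2
  λ = 4: algebraic multiplicity = 2, geometric multiplicity = 1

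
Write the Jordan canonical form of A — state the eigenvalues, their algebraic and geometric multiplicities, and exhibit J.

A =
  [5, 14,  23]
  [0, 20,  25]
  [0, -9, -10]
J_3(5)

The characteristic polynomial is
  det(x·I − A) = x^3 - 15*x^2 + 75*x - 125 = (x - 5)^3

Eigenvalues and multiplicities (the geometric multiplicity of λ is n − rank(A − λI), which equals the number of Jordan blocks for λ):
  λ = 5: algebraic multiplicity = 3, geometric multiplicity = 1

Determining the block sizes for each eigenvalue:
  λ = 5: one block (gm = 1), so the single block has size am = 3 → block sizes [3]

Assembling the blocks gives a Jordan form
J =
  [5, 1, 0]
  [0, 5, 1]
  [0, 0, 5]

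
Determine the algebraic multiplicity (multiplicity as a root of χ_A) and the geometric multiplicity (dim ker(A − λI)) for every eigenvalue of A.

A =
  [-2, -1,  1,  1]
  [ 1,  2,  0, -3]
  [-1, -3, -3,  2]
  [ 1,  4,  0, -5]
λ = -2: alg = 4, geom = 2

Step 1 — factor the characteristic polynomial to read off the algebraic multiplicities:
  χ_A(x) = (x + 2)^4

Step 2 — compute geometric multiplicities via the rank-nullity identity g(λ) = n − rank(A − λI):
  rank(A − (-2)·I) = 2, so dim ker(A − (-2)·I) = n − 2 = 2

Summary:
  λ = -2: algebraic multiplicity = 4, geometric multiplicity = 2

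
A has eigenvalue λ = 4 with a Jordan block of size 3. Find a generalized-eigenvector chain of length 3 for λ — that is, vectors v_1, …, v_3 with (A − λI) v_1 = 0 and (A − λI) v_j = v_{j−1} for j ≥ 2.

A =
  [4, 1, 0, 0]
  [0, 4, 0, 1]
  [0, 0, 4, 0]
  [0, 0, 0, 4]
A Jordan chain for λ = 4 of length 3:
v_1 = (1, 0, 0, 0)ᵀ
v_2 = (0, 1, 0, 0)ᵀ
v_3 = (0, 0, 0, 1)ᵀ

Let N = A − (4)·I. We want v_3 with N^3 v_3 = 0 but N^2 v_3 ≠ 0; then v_{j-1} := N · v_j for j = 3, …, 2.

Pick v_3 = (0, 0, 0, 1)ᵀ.
Then v_2 = N · v_3 = (0, 1, 0, 0)ᵀ.
Then v_1 = N · v_2 = (1, 0, 0, 0)ᵀ.

Sanity check: (A − (4)·I) v_1 = (0, 0, 0, 0)ᵀ = 0. ✓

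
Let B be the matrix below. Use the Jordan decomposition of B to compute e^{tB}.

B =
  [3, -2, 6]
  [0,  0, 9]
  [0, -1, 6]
e^{tB} =
  [exp(3*t), -2*t*exp(3*t), 6*t*exp(3*t)]
  [0, -3*t*exp(3*t) + exp(3*t), 9*t*exp(3*t)]
  [0, -t*exp(3*t), 3*t*exp(3*t) + exp(3*t)]

Strategy: write B = P · J · P⁻¹ where J is a Jordan canonical form, so e^{tB} = P · e^{tJ} · P⁻¹, and e^{tJ} can be computed block-by-block.

B has Jordan form
J =
  [3, 1, 0]
  [0, 3, 0]
  [0, 0, 3]
(up to reordering of blocks).

Per-block formulas:
  For a 2×2 Jordan block J_2(3): exp(t · J_2(3)) = e^(3t)·(I + t·N), where N is the 2×2 nilpotent shift.
  For a 1×1 block at λ = 3: exp(t · [3]) = [e^(3t)].

After assembling e^{tJ} and conjugating by P, we get:

e^{tB} =
  [exp(3*t), -2*t*exp(3*t), 6*t*exp(3*t)]
  [0, -3*t*exp(3*t) + exp(3*t), 9*t*exp(3*t)]
  [0, -t*exp(3*t), 3*t*exp(3*t) + exp(3*t)]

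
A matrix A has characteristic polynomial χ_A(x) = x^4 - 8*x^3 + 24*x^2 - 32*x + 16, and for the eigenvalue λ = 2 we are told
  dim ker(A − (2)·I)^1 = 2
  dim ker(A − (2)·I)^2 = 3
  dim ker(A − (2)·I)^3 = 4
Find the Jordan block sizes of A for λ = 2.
Block sizes for λ = 2: [3, 1]

From the dimensions of kernels of powers, the number of Jordan blocks of size at least j is d_j − d_{j−1} where d_j = dim ker(N^j) (with d_0 = 0). Computing the differences gives [2, 1, 1].
The number of blocks of size exactly k is (#blocks of size ≥ k) − (#blocks of size ≥ k + 1), so the partition is: 1 block(s) of size 1, 1 block(s) of size 3.
In nonincreasing order the block sizes are [3, 1].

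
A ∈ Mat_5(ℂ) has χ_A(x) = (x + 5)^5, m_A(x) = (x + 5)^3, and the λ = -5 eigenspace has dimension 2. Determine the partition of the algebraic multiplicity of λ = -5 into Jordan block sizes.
Block sizes for λ = -5: [3, 2]

Step 1 — from the characteristic polynomial, algebraic multiplicity of λ = -5 is 5. From dim ker(A − (-5)·I) = 2, there are exactly 2 Jordan blocks for λ = -5.
Step 2 — from the minimal polynomial, the factor (x + 5)^3 tells us the largest block for λ = -5 has size 3.
Step 3 — with total size 5, 2 blocks, and largest block 3, the block sizes (in nonincreasing order) are [3, 2].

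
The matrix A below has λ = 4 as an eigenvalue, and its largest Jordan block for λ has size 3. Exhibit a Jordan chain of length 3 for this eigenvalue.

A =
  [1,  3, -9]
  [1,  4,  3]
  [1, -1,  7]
A Jordan chain for λ = 4 of length 3:
v_1 = (3, 0, -1)ᵀ
v_2 = (-3, 1, 1)ᵀ
v_3 = (1, 0, 0)ᵀ

Let N = A − (4)·I. We want v_3 with N^3 v_3 = 0 but N^2 v_3 ≠ 0; then v_{j-1} := N · v_j for j = 3, …, 2.

Pick v_3 = (1, 0, 0)ᵀ.
Then v_2 = N · v_3 = (-3, 1, 1)ᵀ.
Then v_1 = N · v_2 = (3, 0, -1)ᵀ.

Sanity check: (A − (4)·I) v_1 = (0, 0, 0)ᵀ = 0. ✓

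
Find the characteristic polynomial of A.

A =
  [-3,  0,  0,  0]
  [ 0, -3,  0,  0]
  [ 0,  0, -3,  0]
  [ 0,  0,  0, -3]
x^4 + 12*x^3 + 54*x^2 + 108*x + 81

Expanding det(x·I − A) (e.g. by cofactor expansion or by noting that A is similar to its Jordan form J, which has the same characteristic polynomial as A) gives
  χ_A(x) = x^4 + 12*x^3 + 54*x^2 + 108*x + 81
which factors as (x + 3)^4. The eigenvalues (with algebraic multiplicities) are λ = -3 with multiplicity 4.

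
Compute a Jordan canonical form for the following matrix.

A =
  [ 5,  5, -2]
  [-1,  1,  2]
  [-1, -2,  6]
J_3(4)

The characteristic polynomial is
  det(x·I − A) = x^3 - 12*x^2 + 48*x - 64 = (x - 4)^3

Eigenvalues and multiplicities (the geometric multiplicity of λ is n − rank(A − λI), which equals the number of Jordan blocks for λ):
  λ = 4: algebraic multiplicity = 3, geometric multiplicity = 1

Determining the block sizes for each eigenvalue:
  λ = 4: one block (gm = 1), so the single block has size am = 3 → block sizes [3]

Assembling the blocks gives a Jordan form
J =
  [4, 1, 0]
  [0, 4, 1]
  [0, 0, 4]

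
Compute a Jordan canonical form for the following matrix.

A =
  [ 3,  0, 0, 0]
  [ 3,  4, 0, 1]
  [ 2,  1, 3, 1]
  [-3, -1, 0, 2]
J_2(3) ⊕ J_2(3)

The characteristic polynomial is
  det(x·I − A) = x^4 - 12*x^3 + 54*x^2 - 108*x + 81 = (x - 3)^4

Eigenvalues and multiplicities (the geometric multiplicity of λ is n − rank(A − λI), which equals the number of Jordan blocks for λ):
  λ = 3: algebraic multiplicity = 4, geometric multiplicity = 2

Determining the block sizes for each eigenvalue:
  λ = 3: with am = 4 and gm = 2, the partition is not yet determined (e.g. several partitions of 4 into 2 parts exist). Let N = A − (3)·I. Computing rank(N^1) = 2, rank(N^2) = 0; the number of blocks of size ≥ j is rank(N^{j−1}) − rank(N^j), giving [2, 2]. So we have 2 block(s) of size 2 → block sizes [2, 2]

Assembling the blocks gives a Jordan form
J =
  [3, 1, 0, 0]
  [0, 3, 0, 0]
  [0, 0, 3, 1]
  [0, 0, 0, 3]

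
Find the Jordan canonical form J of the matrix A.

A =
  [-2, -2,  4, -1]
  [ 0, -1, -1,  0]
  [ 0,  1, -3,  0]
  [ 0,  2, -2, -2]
J_2(-2) ⊕ J_2(-2)

The characteristic polynomial is
  det(x·I − A) = x^4 + 8*x^3 + 24*x^2 + 32*x + 16 = (x + 2)^4

Eigenvalues and multiplicities (the geometric multiplicity of λ is n − rank(A − λI), which equals the number of Jordan blocks for λ):
  λ = -2: algebraic multiplicity = 4, geometric multiplicity = 2

Determining the block sizes for each eigenvalue:
  λ = -2: with am = 4 and gm = 2, the partition is not yet determined (e.g. several partitions of 4 into 2 parts exist). Let N = A − (-2)·I. Computing rank(N^1) = 2, rank(N^2) = 0; the number of blocks of size ≥ j is rank(N^{j−1}) − rank(N^j), giving [2, 2]. So we have 2 block(s) of size 2 → block sizes [2, 2]

Assembling the blocks gives a Jordan form
J =
  [-2,  1,  0,  0]
  [ 0, -2,  0,  0]
  [ 0,  0, -2,  1]
  [ 0,  0,  0, -2]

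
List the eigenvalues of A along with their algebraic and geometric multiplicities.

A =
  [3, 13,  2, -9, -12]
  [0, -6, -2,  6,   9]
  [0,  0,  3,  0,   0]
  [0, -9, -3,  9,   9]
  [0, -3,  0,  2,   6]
λ = 3: alg = 5, geom = 2

Step 1 — factor the characteristic polynomial to read off the algebraic multiplicities:
  χ_A(x) = (x - 3)^5

Step 2 — compute geometric multiplicities via the rank-nullity identity g(λ) = n − rank(A − λI):
  rank(A − (3)·I) = 3, so dim ker(A − (3)·I) = n − 3 = 2

Summary:
  λ = 3: algebraic multiplicity = 5, geometric multiplicity = 2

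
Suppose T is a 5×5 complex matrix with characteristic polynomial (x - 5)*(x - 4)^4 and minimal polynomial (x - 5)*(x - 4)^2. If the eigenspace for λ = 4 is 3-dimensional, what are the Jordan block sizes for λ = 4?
Block sizes for λ = 4: [2, 1, 1]

Step 1 — from the characteristic polynomial, algebraic multiplicity of λ = 4 is 4. From dim ker(T − (4)·I) = 3, there are exactly 3 Jordan blocks for λ = 4.
Step 2 — from the minimal polynomial, the factor (x − 4)^2 tells us the largest block for λ = 4 has size 2.
Step 3 — with total size 4, 3 blocks, and largest block 2, the block sizes (in nonincreasing order) are [2, 1, 1].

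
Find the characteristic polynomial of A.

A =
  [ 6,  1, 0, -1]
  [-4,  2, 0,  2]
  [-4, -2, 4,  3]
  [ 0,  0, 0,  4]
x^4 - 16*x^3 + 96*x^2 - 256*x + 256

Expanding det(x·I − A) (e.g. by cofactor expansion or by noting that A is similar to its Jordan form J, which has the same characteristic polynomial as A) gives
  χ_A(x) = x^4 - 16*x^3 + 96*x^2 - 256*x + 256
which factors as (x - 4)^4. The eigenvalues (with algebraic multiplicities) are λ = 4 with multiplicity 4.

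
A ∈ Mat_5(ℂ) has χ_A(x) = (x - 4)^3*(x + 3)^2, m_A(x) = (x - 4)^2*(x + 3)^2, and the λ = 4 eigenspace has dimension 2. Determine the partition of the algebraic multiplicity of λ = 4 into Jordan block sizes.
Block sizes for λ = 4: [2, 1]

Step 1 — from the characteristic polynomial, algebraic multiplicity of λ = 4 is 3. From dim ker(A − (4)·I) = 2, there are exactly 2 Jordan blocks for λ = 4.
Step 2 — from the minimal polynomial, the factor (x − 4)^2 tells us the largest block for λ = 4 has size 2.
Step 3 — with total size 3, 2 blocks, and largest block 2, the block sizes (in nonincreasing order) are [2, 1].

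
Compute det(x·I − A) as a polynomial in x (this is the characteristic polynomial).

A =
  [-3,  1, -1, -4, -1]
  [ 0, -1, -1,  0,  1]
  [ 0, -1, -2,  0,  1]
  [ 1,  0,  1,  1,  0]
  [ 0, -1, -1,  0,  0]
x^5 + 5*x^4 + 10*x^3 + 10*x^2 + 5*x + 1

Expanding det(x·I − A) (e.g. by cofactor expansion or by noting that A is similar to its Jordan form J, which has the same characteristic polynomial as A) gives
  χ_A(x) = x^5 + 5*x^4 + 10*x^3 + 10*x^2 + 5*x + 1
which factors as (x + 1)^5. The eigenvalues (with algebraic multiplicities) are λ = -1 with multiplicity 5.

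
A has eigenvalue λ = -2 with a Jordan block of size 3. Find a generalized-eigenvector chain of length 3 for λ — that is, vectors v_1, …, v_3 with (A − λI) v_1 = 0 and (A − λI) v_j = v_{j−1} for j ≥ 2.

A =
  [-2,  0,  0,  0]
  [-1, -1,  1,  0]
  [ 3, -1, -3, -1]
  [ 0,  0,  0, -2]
A Jordan chain for λ = -2 of length 3:
v_1 = (0, 2, -2, 0)ᵀ
v_2 = (0, -1, 3, 0)ᵀ
v_3 = (1, 0, 0, 0)ᵀ

Let N = A − (-2)·I. We want v_3 with N^3 v_3 = 0 but N^2 v_3 ≠ 0; then v_{j-1} := N · v_j for j = 3, …, 2.

Pick v_3 = (1, 0, 0, 0)ᵀ.
Then v_2 = N · v_3 = (0, -1, 3, 0)ᵀ.
Then v_1 = N · v_2 = (0, 2, -2, 0)ᵀ.

Sanity check: (A − (-2)·I) v_1 = (0, 0, 0, 0)ᵀ = 0. ✓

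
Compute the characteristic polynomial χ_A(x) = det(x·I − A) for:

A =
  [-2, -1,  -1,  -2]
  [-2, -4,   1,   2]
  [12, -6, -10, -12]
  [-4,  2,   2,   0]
x^4 + 16*x^3 + 96*x^2 + 256*x + 256

Expanding det(x·I − A) (e.g. by cofactor expansion or by noting that A is similar to its Jordan form J, which has the same characteristic polynomial as A) gives
  χ_A(x) = x^4 + 16*x^3 + 96*x^2 + 256*x + 256
which factors as (x + 4)^4. The eigenvalues (with algebraic multiplicities) are λ = -4 with multiplicity 4.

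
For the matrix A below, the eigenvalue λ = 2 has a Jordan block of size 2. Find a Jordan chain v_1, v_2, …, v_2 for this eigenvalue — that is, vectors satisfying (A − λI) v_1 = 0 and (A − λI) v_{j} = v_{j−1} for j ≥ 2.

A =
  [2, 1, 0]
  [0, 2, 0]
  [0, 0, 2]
A Jordan chain for λ = 2 of length 2:
v_1 = (1, 0, 0)ᵀ
v_2 = (0, 1, 0)ᵀ

Let N = A − (2)·I. We want v_2 with N^2 v_2 = 0 but N^1 v_2 ≠ 0; then v_{j-1} := N · v_j for j = 2, …, 2.

Pick v_2 = (0, 1, 0)ᵀ.
Then v_1 = N · v_2 = (1, 0, 0)ᵀ.

Sanity check: (A − (2)·I) v_1 = (0, 0, 0)ᵀ = 0. ✓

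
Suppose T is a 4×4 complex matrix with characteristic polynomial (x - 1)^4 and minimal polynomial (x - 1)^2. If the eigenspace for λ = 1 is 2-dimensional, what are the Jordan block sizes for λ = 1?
Block sizes for λ = 1: [2, 2]

Step 1 — from the characteristic polynomial, algebraic multiplicity of λ = 1 is 4. From dim ker(T − (1)·I) = 2, there are exactly 2 Jordan blocks for λ = 1.
Step 2 — from the minimal polynomial, the factor (x − 1)^2 tells us the largest block for λ = 1 has size 2.
Step 3 — with total size 4, 2 blocks, and largest block 2, the block sizes (in nonincreasing order) are [2, 2].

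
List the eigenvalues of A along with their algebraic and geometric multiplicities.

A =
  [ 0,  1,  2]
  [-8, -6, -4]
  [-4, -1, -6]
λ = -4: alg = 3, geom = 2

Step 1 — factor the characteristic polynomial to read off the algebraic multiplicities:
  χ_A(x) = (x + 4)^3

Step 2 — compute geometric multiplicities via the rank-nullity identity g(λ) = n − rank(A − λI):
  rank(A − (-4)·I) = 1, so dim ker(A − (-4)·I) = n − 1 = 2

Summary:
  λ = -4: algebraic multiplicity = 3, geometric multiplicity = 2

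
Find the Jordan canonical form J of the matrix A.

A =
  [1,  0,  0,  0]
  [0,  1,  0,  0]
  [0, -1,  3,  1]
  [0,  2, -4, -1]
J_2(1) ⊕ J_1(1) ⊕ J_1(1)

The characteristic polynomial is
  det(x·I − A) = x^4 - 4*x^3 + 6*x^2 - 4*x + 1 = (x - 1)^4

Eigenvalues and multiplicities (the geometric multiplicity of λ is n − rank(A − λI), which equals the number of Jordan blocks for λ):
  λ = 1: algebraic multiplicity = 4, geometric multiplicity = 3

Determining the block sizes for each eigenvalue:
  λ = 1: 3 blocks summing to 4 forces exactly one block of size 2 and the rest size 1 → block sizes [2, 1, 1]

Assembling the blocks gives a Jordan form
J =
  [1, 1, 0, 0]
  [0, 1, 0, 0]
  [0, 0, 1, 0]
  [0, 0, 0, 1]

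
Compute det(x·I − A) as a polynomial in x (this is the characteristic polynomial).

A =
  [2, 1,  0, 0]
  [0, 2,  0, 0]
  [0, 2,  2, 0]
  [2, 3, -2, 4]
x^4 - 10*x^3 + 36*x^2 - 56*x + 32

Expanding det(x·I − A) (e.g. by cofactor expansion or by noting that A is similar to its Jordan form J, which has the same characteristic polynomial as A) gives
  χ_A(x) = x^4 - 10*x^3 + 36*x^2 - 56*x + 32
which factors as (x - 4)*(x - 2)^3. The eigenvalues (with algebraic multiplicities) are λ = 2 with multiplicity 3, λ = 4 with multiplicity 1.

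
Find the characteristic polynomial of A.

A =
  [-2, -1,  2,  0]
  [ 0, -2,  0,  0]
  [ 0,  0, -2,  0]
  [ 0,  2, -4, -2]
x^4 + 8*x^3 + 24*x^2 + 32*x + 16

Expanding det(x·I − A) (e.g. by cofactor expansion or by noting that A is similar to its Jordan form J, which has the same characteristic polynomial as A) gives
  χ_A(x) = x^4 + 8*x^3 + 24*x^2 + 32*x + 16
which factors as (x + 2)^4. The eigenvalues (with algebraic multiplicities) are λ = -2 with multiplicity 4.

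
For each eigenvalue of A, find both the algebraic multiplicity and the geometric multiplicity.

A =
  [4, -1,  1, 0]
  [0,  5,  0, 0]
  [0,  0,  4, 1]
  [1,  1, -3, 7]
λ = 5: alg = 4, geom = 2

Step 1 — factor the characteristic polynomial to read off the algebraic multiplicities:
  χ_A(x) = (x - 5)^4

Step 2 — compute geometric multiplicities via the rank-nullity identity g(λ) = n − rank(A − λI):
  rank(A − (5)·I) = 2, so dim ker(A − (5)·I) = n − 2 = 2

Summary:
  λ = 5: algebraic multiplicity = 4, geometric multiplicity = 2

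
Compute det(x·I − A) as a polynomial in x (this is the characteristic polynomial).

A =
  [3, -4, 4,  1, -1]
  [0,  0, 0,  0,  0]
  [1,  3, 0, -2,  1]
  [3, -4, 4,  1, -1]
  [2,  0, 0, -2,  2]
x^5 - 6*x^4 + 12*x^3 - 8*x^2

Expanding det(x·I − A) (e.g. by cofactor expansion or by noting that A is similar to its Jordan form J, which has the same characteristic polynomial as A) gives
  χ_A(x) = x^5 - 6*x^4 + 12*x^3 - 8*x^2
which factors as x^2*(x - 2)^3. The eigenvalues (with algebraic multiplicities) are λ = 0 with multiplicity 2, λ = 2 with multiplicity 3.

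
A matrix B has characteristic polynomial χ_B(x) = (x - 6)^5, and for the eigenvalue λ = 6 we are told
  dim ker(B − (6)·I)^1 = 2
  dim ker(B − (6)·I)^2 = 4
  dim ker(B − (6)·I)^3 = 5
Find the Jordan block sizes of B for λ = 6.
Block sizes for λ = 6: [3, 2]

From the dimensions of kernels of powers, the number of Jordan blocks of size at least j is d_j − d_{j−1} where d_j = dim ker(N^j) (with d_0 = 0). Computing the differences gives [2, 2, 1].
The number of blocks of size exactly k is (#blocks of size ≥ k) − (#blocks of size ≥ k + 1), so the partition is: 1 block(s) of size 2, 1 block(s) of size 3.
In nonincreasing order the block sizes are [3, 2].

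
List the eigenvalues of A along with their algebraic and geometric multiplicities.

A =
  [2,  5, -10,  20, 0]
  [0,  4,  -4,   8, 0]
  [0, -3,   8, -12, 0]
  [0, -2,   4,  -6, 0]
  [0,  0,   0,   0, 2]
λ = 2: alg = 5, geom = 4

Step 1 — factor the characteristic polynomial to read off the algebraic multiplicities:
  χ_A(x) = (x - 2)^5

Step 2 — compute geometric multiplicities via the rank-nullity identity g(λ) = n − rank(A − λI):
  rank(A − (2)·I) = 1, so dim ker(A − (2)·I) = n − 1 = 4

Summary:
  λ = 2: algebraic multiplicity = 5, geometric multiplicity = 4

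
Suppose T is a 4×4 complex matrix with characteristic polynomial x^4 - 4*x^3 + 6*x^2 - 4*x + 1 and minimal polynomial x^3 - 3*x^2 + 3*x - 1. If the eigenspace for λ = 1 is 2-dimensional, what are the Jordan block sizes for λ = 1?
Block sizes for λ = 1: [3, 1]

Step 1 — from the characteristic polynomial, algebraic multiplicity of λ = 1 is 4. From dim ker(T − (1)·I) = 2, there are exactly 2 Jordan blocks for λ = 1.
Step 2 — from the minimal polynomial, the factor (x − 1)^3 tells us the largest block for λ = 1 has size 3.
Step 3 — with total size 4, 2 blocks, and largest block 3, the block sizes (in nonincreasing order) are [3, 1].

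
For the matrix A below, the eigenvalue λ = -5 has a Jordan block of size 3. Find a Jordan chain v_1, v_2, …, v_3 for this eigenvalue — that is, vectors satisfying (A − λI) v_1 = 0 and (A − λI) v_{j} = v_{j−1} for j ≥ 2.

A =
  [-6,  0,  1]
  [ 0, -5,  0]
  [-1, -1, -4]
A Jordan chain for λ = -5 of length 3:
v_1 = (-1, 0, -1)ᵀ
v_2 = (0, 0, -1)ᵀ
v_3 = (0, 1, 0)ᵀ

Let N = A − (-5)·I. We want v_3 with N^3 v_3 = 0 but N^2 v_3 ≠ 0; then v_{j-1} := N · v_j for j = 3, …, 2.

Pick v_3 = (0, 1, 0)ᵀ.
Then v_2 = N · v_3 = (0, 0, -1)ᵀ.
Then v_1 = N · v_2 = (-1, 0, -1)ᵀ.

Sanity check: (A − (-5)·I) v_1 = (0, 0, 0)ᵀ = 0. ✓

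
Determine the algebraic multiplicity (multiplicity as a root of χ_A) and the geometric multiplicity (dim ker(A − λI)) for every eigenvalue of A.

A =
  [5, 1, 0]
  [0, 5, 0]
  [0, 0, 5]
λ = 5: alg = 3, geom = 2

Step 1 — factor the characteristic polynomial to read off the algebraic multiplicities:
  χ_A(x) = (x - 5)^3

Step 2 — compute geometric multiplicities via the rank-nullity identity g(λ) = n − rank(A − λI):
  rank(A − (5)·I) = 1, so dim ker(A − (5)·I) = n − 1 = 2

Summary:
  λ = 5: algebraic multiplicity = 3, geometric multiplicity = 2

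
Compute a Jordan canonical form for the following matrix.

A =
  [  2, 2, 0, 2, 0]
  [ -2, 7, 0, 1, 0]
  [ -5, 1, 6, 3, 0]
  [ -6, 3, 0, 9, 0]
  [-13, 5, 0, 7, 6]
J_2(6) ⊕ J_2(6) ⊕ J_1(6)

The characteristic polynomial is
  det(x·I − A) = x^5 - 30*x^4 + 360*x^3 - 2160*x^2 + 6480*x - 7776 = (x - 6)^5

Eigenvalues and multiplicities (the geometric multiplicity of λ is n − rank(A − λI), which equals the number of Jordan blocks for λ):
  λ = 6: algebraic multiplicity = 5, geometric multiplicity = 3

Determining the block sizes for each eigenvalue:
  λ = 6: with am = 5 and gm = 3, the partition is not yet determined (e.g. several partitions of 5 into 3 parts exist). Let N = A − (6)·I. Computing rank(N^1) = 2, rank(N^2) = 0; the number of blocks of size ≥ j is rank(N^{j−1}) − rank(N^j), giving [3, 2]. So we have 2 block(s) of size 2, 1 block(s) of size 1 → block sizes [2, 2, 1]

Assembling the blocks gives a Jordan form
J =
  [6, 1, 0, 0, 0]
  [0, 6, 0, 0, 0]
  [0, 0, 6, 1, 0]
  [0, 0, 0, 6, 0]
  [0, 0, 0, 0, 6]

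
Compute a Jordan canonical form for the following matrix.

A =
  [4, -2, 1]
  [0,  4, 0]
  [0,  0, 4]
J_2(4) ⊕ J_1(4)

The characteristic polynomial is
  det(x·I − A) = x^3 - 12*x^2 + 48*x - 64 = (x - 4)^3

Eigenvalues and multiplicities (the geometric multiplicity of λ is n − rank(A − λI), which equals the number of Jordan blocks for λ):
  λ = 4: algebraic multiplicity = 3, geometric multiplicity = 2

Determining the block sizes for each eigenvalue:
  λ = 4: 2 blocks summing to 3 forces exactly one block of size 2 and the rest size 1 → block sizes [2, 1]

Assembling the blocks gives a Jordan form
J =
  [4, 1, 0]
  [0, 4, 0]
  [0, 0, 4]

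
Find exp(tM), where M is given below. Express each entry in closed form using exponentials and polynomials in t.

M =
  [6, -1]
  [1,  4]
e^{tM} =
  [t*exp(5*t) + exp(5*t), -t*exp(5*t)]
  [t*exp(5*t), -t*exp(5*t) + exp(5*t)]

Strategy: write M = P · J · P⁻¹ where J is a Jordan canonical form, so e^{tM} = P · e^{tJ} · P⁻¹, and e^{tJ} can be computed block-by-block.

M has Jordan form
J =
  [5, 1]
  [0, 5]
(up to reordering of blocks).

Per-block formulas:
  For a 2×2 Jordan block J_2(5): exp(t · J_2(5)) = e^(5t)·(I + t·N), where N is the 2×2 nilpotent shift.

After assembling e^{tJ} and conjugating by P, we get:

e^{tM} =
  [t*exp(5*t) + exp(5*t), -t*exp(5*t)]
  [t*exp(5*t), -t*exp(5*t) + exp(5*t)]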